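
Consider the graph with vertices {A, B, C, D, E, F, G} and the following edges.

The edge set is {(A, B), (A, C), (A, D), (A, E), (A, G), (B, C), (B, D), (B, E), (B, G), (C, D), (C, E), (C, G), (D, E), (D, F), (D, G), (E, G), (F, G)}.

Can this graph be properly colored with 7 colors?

The chromatic number is 6. A, B, C, D, E, G form a clique, so at least 6 colors are needed.
A valid assignment using 6 colors: A=6, B=4, C=3, D=2, E=5, F=3, G=1.
Since 7 ≥ 6, a proper 7-coloring certainly exists.

Yes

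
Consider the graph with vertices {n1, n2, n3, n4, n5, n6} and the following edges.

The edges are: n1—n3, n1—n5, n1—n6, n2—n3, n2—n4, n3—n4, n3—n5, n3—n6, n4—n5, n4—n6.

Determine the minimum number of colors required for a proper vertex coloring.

3

n3, n4, n5 are mutually adjacent, so at least 3 colors are needed.
One proper 3-coloring: n1=2, n2=3, n3=1, n4=2, n5=3, n6=3. Every edge joins two different colors.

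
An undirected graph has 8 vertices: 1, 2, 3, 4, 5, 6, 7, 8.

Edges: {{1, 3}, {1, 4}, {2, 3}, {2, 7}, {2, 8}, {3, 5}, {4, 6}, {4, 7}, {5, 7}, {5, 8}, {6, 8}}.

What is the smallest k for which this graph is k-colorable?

3

The cycle 1-3-2-7-4-1 has odd length 5, so it cannot be 2-colored; at least 3 colors are needed.
3 colors suffice: color red → {2, 4, 5}; color blue → {3, 7, 8}; color green → {1, 6}. No two adjacent vertices share a color.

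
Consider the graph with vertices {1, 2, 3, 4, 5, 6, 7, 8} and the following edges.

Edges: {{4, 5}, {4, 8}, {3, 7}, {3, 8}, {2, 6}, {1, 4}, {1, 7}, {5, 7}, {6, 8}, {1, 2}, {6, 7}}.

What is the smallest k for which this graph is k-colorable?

The cycle 4-8-3-7-5-4 has odd length 5, so it cannot be 2-colored; at least 3 colors are needed.
One proper 3-coloring: 1=blue, 2=red, 3=blue, 4=green, 5=blue, 6=blue, 7=red, 8=red. Every edge joins two different colors.

3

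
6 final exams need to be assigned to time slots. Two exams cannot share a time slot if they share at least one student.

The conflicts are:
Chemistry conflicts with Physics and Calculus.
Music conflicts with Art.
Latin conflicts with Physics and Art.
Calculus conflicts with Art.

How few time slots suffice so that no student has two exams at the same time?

The cycle Calculus-Art-Latin-Physics-Chemistry-Calculus has odd length 5, so it cannot be 2-colored; at least 3 time slots are needed.
A valid assignment using 3 time slots: Chemistry=1, Music=2, Latin=2, Physics=3, Calculus=2, Art=1. No two conflicting exams share a time slot.

3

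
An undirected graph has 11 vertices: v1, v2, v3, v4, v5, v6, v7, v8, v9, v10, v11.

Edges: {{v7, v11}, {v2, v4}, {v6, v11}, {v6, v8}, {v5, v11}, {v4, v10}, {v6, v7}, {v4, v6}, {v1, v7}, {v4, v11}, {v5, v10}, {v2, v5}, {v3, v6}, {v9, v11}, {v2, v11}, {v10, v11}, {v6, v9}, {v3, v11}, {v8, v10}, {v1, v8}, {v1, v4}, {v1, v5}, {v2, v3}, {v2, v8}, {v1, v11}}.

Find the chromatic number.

v5, v10, v11 form a triangle, so at least 3 colors are needed.
3 colors suffice: color 1 → {v8, v11}; color 2 → {v1, v2, v6, v10}; color 3 → {v3, v4, v5, v7, v9}. Every edge joins two different colors.

3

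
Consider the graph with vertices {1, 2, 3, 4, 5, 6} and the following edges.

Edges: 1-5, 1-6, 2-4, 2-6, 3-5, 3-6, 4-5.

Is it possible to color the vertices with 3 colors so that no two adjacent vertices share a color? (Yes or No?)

Yes

The chromatic number is 3. The cycle 1-6-2-4-5-1 has odd length 5, so it cannot be 2-colored; at least 3 colors are needed.
A valid assignment using 3 colors: 1=blue, 2=blue, 3=blue, 4=green, 5=red, 6=red.
That is already a proper 3-coloring.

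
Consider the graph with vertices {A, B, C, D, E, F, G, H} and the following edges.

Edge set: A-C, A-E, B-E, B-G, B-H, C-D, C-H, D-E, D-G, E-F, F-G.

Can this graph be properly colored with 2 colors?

The cycle H-C-A-E-B-H has odd length 5, so it cannot be 2-colored; at least 3 colors are needed.
So 2 colors are not enough.

No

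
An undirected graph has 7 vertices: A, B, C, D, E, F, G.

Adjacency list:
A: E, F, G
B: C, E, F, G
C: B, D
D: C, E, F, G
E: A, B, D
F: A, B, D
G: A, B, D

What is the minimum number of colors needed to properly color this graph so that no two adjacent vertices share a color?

2

D and E are adjacent, so at least 2 colors are needed.
2 colors suffice: color 1 → {A, B, D}; color 2 → {C, E, F, G}. No two adjacent vertices share a color.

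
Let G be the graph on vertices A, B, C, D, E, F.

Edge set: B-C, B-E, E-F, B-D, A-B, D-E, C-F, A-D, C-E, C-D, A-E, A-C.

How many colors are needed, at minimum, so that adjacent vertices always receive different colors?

A, B, C, D, E are pairwise adjacent (a clique of size 5), so at least 5 colors are needed.
5 colors suffice: color red → {C}; color blue → {E}; color green → {D, F}; color yellow → {B}; color purple → {A}. Every edge joins two different colors.

5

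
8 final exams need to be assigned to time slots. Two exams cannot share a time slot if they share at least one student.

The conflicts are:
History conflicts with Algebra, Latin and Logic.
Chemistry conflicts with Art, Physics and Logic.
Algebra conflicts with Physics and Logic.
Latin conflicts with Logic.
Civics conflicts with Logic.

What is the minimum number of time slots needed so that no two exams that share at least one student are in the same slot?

3

History, Latin, Logic pairwise conflict, so at least 3 time slots are needed.
Using 3 time slots: History=2, Chemistry=2, Algebra=3, Latin=3, Art=1, Physics=1, Civics=2, Logic=1. Each listed conflict is separated.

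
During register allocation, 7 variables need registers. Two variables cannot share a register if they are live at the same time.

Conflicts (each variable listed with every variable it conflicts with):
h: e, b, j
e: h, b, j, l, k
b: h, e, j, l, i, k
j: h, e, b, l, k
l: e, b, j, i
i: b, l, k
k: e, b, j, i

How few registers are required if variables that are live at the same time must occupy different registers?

4

e, b, j, l are mutually in conflict, so at least 4 registers are needed.
4 registers suffice: register 1 → {b}; register 2 → {e, i}; register 3 → {j}; register 4 → {h, l, k}. No two conflicting variables share a register.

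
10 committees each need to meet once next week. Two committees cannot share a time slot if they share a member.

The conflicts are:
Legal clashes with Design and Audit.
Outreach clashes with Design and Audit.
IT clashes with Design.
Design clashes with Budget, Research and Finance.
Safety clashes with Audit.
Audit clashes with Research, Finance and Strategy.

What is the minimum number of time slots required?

Audit and Strategy conflict, so at least 2 time slots are needed.
2 time slots suffice: time slot 1 → {Design, Audit}; time slot 2 → {Legal, Outreach, IT, Safety, Budget, Research, Finance, Strategy}. Each listed conflict is separated.

2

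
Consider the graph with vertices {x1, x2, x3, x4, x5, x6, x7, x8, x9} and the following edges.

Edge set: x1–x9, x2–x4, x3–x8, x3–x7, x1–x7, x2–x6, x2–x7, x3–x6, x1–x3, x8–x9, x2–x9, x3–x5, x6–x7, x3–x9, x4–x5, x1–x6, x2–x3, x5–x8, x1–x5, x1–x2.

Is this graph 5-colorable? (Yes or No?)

The chromatic number is 5. x1, x2, x3, x6, x7 form a clique, so at least 5 colors are needed.
A valid assignment using 5 colors: x1=3, x2=2, x3=1, x4=1, x5=2, x6=4, x7=5, x8=3, x9=4.
That is already a proper 5-coloring.

Yes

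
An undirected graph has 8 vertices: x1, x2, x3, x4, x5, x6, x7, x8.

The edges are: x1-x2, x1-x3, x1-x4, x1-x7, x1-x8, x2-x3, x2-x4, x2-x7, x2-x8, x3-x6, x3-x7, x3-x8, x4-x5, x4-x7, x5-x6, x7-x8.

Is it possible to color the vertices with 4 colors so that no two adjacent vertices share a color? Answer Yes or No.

No

x1, x2, x3, x7, x8 are mutually adjacent (a clique of size 5), so at least 5 colors are needed.
So 4 colors are not enough.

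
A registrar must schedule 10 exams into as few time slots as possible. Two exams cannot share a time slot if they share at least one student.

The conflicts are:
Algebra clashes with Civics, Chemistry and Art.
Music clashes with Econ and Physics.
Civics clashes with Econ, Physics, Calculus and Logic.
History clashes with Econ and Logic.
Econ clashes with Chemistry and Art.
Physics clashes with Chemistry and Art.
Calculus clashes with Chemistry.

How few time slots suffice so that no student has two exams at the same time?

2

History and Logic conflict, so at least 2 time slots are needed.
2 time slots suffice: Algebra=1, Music=2, Civics=2, History=2, Econ=1, Physics=1, Calculus=1, Logic=1, Chemistry=2, Art=2. Every pair that conflicts lands in different time slots.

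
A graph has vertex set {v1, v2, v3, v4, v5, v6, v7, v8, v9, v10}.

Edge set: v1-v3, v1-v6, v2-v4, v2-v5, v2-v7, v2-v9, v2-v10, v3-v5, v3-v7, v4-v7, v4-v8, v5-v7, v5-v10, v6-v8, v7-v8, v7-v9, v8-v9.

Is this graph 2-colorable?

v2, v5, v10 are mutually adjacent, so at least 3 colors are needed.
So 2 colors are not enough.

No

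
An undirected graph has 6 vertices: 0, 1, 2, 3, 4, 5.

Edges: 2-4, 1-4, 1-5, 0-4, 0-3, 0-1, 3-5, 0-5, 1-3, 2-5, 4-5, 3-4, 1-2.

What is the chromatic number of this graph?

5

0, 1, 3, 4, 5 are mutually adjacent (a clique of size 5), so at least 5 colors are needed.
5 colors suffice: color a → {5}; color b → {4}; color c → {1}; color d → {0, 2}; color e → {3}. Each edge has distinct colors on its endpoints.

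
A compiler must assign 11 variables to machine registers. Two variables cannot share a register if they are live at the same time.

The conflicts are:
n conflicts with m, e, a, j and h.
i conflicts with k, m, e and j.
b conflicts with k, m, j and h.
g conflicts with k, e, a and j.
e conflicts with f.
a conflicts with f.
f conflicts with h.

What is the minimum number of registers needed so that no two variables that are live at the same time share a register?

2

n and h conflict, so at least 2 registers are needed.
2 registers suffice: register 1 → {n, i, b, g, f}; register 2 → {k, m, e, a, j, h}. Every pair that conflicts lands in different registers.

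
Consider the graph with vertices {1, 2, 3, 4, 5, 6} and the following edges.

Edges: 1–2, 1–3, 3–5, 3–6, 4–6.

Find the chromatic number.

2

3 and 5 are adjacent, so at least 2 colors are needed.
2 colors suffice: color red → {2, 3, 4}; color blue → {1, 5, 6}. Every edge joins two different colors.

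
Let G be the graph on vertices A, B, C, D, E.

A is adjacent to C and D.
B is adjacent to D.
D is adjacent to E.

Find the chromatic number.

2

A and D are adjacent, so at least 2 colors are needed.
A valid assignment using 2 colors: A=2, B=2, C=1, D=1, E=2. No two adjacent vertices share a color.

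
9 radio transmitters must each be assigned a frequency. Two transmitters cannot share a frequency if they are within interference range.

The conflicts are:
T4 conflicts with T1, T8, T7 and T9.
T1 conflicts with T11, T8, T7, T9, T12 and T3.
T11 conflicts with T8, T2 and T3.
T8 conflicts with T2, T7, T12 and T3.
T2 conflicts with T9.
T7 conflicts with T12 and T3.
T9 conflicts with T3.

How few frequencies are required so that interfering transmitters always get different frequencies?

T4, T1, T8, T7 are mutually in conflict, so at least 4 frequencies are needed.
A valid assignment using 4 frequencies: T4=3, T1=2, T11=4, T8=1, T2=2, T7=4, T9=1, T12=3, T3=3. Every pair that conflicts lands in different frequencies.

4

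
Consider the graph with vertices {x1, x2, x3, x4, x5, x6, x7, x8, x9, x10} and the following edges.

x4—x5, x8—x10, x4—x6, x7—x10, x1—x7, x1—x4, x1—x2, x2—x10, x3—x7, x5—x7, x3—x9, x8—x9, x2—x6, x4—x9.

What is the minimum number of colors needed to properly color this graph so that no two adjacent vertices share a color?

3

The cycle x7-x10-x8-x9-x3-x7 has odd length 5, so it cannot be 2-colored; at least 3 colors are needed.
3 colors suffice: color R → {x2, x4, x7, x8}; color B → {x1, x5, x6, x9, x10}; color G → {x3}. Each edge has distinct colors on its endpoints.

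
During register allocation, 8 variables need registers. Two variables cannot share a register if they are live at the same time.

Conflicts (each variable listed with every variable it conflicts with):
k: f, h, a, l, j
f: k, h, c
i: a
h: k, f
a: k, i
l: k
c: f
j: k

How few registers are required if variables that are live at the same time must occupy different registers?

k, f, h are mutually in conflict, so at least 3 registers are needed.
3 registers suffice: register 1 → {k, i, c}; register 2 → {f, a, l, j}; register 3 → {h}. Every pair that conflicts lands in different registers.

3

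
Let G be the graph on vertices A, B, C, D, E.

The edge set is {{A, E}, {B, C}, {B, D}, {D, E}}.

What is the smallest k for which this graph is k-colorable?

B and C are adjacent, so at least 2 colors are needed.
2 colors suffice: color 1 → {B, E}; color 2 → {A, C, D}. Each edge has distinct colors on its endpoints.

2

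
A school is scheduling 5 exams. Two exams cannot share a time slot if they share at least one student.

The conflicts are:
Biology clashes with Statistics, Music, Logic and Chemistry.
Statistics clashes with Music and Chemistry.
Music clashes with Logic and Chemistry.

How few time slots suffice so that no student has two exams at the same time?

4

Biology, Statistics, Music, Chemistry pairwise conflict, so at least 4 time slots are needed.
A valid assignment using 4 time slots: Biology=2, Statistics=3, Music=1, Logic=3, Chemistry=4. Every pair that conflicts lands in different time slots.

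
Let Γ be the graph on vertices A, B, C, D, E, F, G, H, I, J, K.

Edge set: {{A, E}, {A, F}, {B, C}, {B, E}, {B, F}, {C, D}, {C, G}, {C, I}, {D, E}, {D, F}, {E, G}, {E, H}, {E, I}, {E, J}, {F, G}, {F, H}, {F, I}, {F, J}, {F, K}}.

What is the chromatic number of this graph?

2

D and E are adjacent, so at least 2 colors are needed.
A valid assignment using 2 colors: A=blue, B=blue, C=red, D=blue, E=red, F=red, G=blue, H=blue, I=blue, J=blue, K=blue. Each edge has distinct colors on its endpoints.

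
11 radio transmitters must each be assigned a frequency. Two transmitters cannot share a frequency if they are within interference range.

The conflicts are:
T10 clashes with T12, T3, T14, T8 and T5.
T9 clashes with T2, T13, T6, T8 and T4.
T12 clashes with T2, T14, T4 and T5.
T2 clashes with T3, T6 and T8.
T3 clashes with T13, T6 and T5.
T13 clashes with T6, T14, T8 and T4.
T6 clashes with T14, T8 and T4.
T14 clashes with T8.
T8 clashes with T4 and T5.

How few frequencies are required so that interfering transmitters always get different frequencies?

T9, T13, T6, T8, T4 pairwise conflict, so at least 5 frequencies are needed.
A valid assignment using 5 frequencies: T10=2, T9=4, T12=1, T2=3, T3=1, T13=3, T6=2, T14=4, T8=1, T4=5, T5=3. No two conflicting transmitters share a frequency.

5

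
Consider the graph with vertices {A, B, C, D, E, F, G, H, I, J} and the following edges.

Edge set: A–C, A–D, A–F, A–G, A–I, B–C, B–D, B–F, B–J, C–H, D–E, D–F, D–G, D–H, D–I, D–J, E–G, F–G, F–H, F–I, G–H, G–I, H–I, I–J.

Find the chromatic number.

5

A, D, F, G, I are pairwise adjacent (a clique of size 5), so at least 5 colors are needed.
5 colors suffice: A=5, B=3, C=1, D=1, E=2, F=2, G=3, H=5, I=4, J=2. Each edge has distinct colors on its endpoints.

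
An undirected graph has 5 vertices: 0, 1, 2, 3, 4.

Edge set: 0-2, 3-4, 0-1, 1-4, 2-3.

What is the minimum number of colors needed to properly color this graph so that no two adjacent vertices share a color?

The cycle 4-1-0-2-3-4 has odd length 5, so it cannot be 2-colored; at least 3 colors are needed.
3 colors suffice: color red → {0, 4}; color blue → {1, 2}; color green → {3}. No two adjacent vertices share a color.

3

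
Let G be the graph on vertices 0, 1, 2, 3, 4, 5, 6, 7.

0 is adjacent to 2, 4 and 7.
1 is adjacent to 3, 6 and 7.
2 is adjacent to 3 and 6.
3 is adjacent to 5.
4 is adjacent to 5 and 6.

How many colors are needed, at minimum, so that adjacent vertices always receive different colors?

3

The cycle 1-3-2-0-7-1 has odd length 5, so it cannot be 2-colored; at least 3 colors are needed.
One proper 3-coloring: 0=blue, 1=red, 2=red, 3=blue, 4=red, 5=green, 6=blue, 7=green. Each edge has distinct colors on its endpoints.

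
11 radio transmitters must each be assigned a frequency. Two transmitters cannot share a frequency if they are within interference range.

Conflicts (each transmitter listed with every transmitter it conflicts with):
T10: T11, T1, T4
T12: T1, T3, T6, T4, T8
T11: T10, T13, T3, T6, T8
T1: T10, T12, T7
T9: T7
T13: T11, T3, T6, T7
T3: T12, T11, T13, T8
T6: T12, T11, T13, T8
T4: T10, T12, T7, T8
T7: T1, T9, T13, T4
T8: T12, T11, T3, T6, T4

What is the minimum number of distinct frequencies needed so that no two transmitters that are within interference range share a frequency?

T12, T4, T8 are mutually in conflict, so at least 3 frequencies are needed.
3 frequencies suffice: frequency 1 → {T12, T11, T7}; frequency 2 → {T10, T9, T13, T8}; frequency 3 → {T1, T3, T6, T4}. Each listed conflict is separated.

3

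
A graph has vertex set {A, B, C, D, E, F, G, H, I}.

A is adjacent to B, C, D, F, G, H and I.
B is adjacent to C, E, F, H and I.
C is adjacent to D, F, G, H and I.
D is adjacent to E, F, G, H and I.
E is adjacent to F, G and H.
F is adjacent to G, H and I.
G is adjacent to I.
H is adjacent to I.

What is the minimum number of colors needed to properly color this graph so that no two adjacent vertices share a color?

A, C, D, F, H, I form a clique, so at least 6 colors are needed.
6 colors suffice: color 1 → {F}; color 2 → {B, D}; color 3 → {E, I}; color 4 → {A}; color 5 → {C}; color 6 → {G, H}. Each edge has distinct colors on its endpoints.

6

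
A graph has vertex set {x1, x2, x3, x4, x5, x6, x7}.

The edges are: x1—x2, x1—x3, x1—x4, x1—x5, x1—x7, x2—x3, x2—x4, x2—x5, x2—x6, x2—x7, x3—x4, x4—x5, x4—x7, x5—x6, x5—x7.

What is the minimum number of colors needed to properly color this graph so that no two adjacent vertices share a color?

x1, x2, x4, x5, x7 are mutually adjacent (a clique of size 5), so at least 5 colors are needed.
A valid assignment using 5 colors: x1=2, x2=1, x3=3, x4=4, x5=3, x6=2, x7=5. Every edge joins two different colors.

5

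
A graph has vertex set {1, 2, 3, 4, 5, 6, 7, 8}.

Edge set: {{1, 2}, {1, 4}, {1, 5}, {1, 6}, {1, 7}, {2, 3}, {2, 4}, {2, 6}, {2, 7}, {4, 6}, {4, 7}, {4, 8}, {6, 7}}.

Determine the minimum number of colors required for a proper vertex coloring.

5

1, 2, 4, 6, 7 form a clique, so at least 5 colors are needed.
5 colors suffice: 1=green, 2=red, 3=blue, 4=blue, 5=red, 6=purple, 7=yellow, 8=red. No two adjacent vertices share a color.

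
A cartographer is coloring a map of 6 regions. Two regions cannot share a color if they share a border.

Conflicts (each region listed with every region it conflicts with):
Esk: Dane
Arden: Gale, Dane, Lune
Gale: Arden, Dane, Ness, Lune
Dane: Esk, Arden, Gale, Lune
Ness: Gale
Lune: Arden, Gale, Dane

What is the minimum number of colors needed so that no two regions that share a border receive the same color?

Arden, Gale, Dane, Lune all conflict with each other, so at least 4 colors are needed.
4 colors suffice: color 1 → {Dane, Ness}; color 2 → {Esk, Gale}; color 3 → {Lune}; color 4 → {Arden}. No two conflicting regions share a color.

4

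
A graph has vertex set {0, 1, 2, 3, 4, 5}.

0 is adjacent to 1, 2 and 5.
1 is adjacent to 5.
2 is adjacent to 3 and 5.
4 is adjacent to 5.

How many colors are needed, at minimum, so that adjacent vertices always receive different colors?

0, 1, 5 are pairwise adjacent, so at least 3 colors are needed.
3 colors suffice: color a → {3, 5}; color b → {1, 2, 4}; color c → {0}. Every edge joins two different colors.

3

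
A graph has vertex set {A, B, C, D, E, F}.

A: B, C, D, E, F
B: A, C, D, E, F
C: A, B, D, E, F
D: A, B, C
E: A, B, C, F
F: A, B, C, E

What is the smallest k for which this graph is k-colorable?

5

A, B, C, E, F form a clique, so at least 5 colors are needed.
A valid assignment using 5 colors: A=2, B=1, C=3, D=4, E=4, F=5. No two adjacent vertices share a color.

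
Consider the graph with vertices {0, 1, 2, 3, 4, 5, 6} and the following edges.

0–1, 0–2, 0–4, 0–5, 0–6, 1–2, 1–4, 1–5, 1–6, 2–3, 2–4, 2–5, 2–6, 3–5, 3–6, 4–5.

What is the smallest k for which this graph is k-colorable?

5

0, 1, 2, 4, 5 are mutually adjacent (a clique of size 5), so at least 5 colors are needed.
5 colors suffice: 0=yellow, 1=green, 2=red, 3=green, 4=purple, 5=blue, 6=blue. No two adjacent vertices share a color.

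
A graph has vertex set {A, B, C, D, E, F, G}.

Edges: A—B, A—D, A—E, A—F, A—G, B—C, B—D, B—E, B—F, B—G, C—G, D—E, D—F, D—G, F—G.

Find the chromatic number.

A, B, D, F, G form a clique, so at least 5 colors are needed.
A valid assignment using 5 colors: A=2, B=1, C=2, D=3, E=4, F=5, G=4. No two adjacent vertices share a color.

5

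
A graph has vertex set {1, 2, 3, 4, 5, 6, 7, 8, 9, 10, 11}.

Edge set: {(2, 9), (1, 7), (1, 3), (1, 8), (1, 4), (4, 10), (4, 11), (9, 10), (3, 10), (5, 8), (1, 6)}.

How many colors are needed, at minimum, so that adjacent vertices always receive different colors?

2 and 9 are adjacent, so at least 2 colors are needed.
2 colors suffice: color a → {1, 2, 5, 10, 11}; color b → {3, 4, 6, 7, 8, 9}. No two adjacent vertices share a color.

2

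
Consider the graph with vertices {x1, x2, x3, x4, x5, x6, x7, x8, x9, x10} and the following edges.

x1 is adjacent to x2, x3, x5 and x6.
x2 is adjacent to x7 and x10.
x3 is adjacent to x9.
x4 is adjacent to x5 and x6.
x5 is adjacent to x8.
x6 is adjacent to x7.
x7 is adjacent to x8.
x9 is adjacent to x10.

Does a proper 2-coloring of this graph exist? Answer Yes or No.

No

The cycle x9-x3-x1-x2-x10-x9 has odd length 5, so it cannot be 2-colored; at least 3 colors are needed.
So 2 colors are not enough.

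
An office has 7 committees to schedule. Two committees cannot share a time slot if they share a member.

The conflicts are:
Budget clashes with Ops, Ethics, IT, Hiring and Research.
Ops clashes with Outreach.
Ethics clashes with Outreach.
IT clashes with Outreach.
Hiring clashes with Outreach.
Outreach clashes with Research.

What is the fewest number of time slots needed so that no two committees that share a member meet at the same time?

Ops and Outreach conflict, so at least 2 time slots are needed.
2 time slots suffice: time slot 1 → {Budget, Outreach}; time slot 2 → {Ops, Ethics, IT, Hiring, Research}. No two conflicting committees share a time slot.

2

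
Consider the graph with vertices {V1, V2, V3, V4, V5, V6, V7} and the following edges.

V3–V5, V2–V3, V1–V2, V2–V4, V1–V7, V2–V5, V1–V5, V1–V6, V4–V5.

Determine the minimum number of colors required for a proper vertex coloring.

3

V2, V4, V5 are mutually adjacent, so at least 3 colors are needed.
One proper 3-coloring: V1=2, V2=1, V3=2, V4=2, V5=3, V6=1, V7=1. Every edge joins two different colors.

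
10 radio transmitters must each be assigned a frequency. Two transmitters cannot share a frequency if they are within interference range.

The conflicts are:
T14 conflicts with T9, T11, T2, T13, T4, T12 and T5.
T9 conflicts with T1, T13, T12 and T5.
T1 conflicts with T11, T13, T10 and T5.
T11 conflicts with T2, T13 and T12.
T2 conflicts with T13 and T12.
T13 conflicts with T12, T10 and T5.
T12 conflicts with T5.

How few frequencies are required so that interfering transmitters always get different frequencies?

T14, T9, T13, T12, T5 pairwise conflict, so at least 5 frequencies are needed.
Using 5 frequencies: T14=2, T9=4, T1=2, T11=4, T2=5, T13=1, T4=1, T12=3, T10=3, T5=5. No two conflicting transmitters share a frequency.

5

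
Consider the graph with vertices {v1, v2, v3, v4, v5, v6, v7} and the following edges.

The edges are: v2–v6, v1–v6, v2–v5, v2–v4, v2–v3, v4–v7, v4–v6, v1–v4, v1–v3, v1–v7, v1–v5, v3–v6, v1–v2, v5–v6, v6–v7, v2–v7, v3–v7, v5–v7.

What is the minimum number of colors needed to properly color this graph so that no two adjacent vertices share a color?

v1, v2, v4, v6, v7 form a clique, so at least 5 colors are needed.
5 colors suffice: color 1 → {v7}; color 2 → {v1}; color 3 → {v2}; color 4 → {v6}; color 5 → {v3, v4, v5}. Each edge has distinct colors on its endpoints.

5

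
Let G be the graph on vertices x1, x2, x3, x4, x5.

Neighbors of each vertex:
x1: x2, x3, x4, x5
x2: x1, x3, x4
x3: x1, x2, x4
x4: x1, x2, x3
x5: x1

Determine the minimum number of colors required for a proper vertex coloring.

x1, x2, x3, x4 form a clique, so at least 4 colors are needed.
4 colors suffice: color red → {x1}; color blue → {x2, x5}; color green → {x4}; color yellow → {x3}. Every edge joins two different colors.

4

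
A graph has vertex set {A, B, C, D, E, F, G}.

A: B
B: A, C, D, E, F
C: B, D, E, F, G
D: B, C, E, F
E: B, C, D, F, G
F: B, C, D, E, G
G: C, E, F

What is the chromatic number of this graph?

B, C, D, E, F form a clique, so at least 5 colors are needed.
5 colors suffice: color 1 → {A, E}; color 2 → {B, G}; color 3 → {F}; color 4 → {C}; color 5 → {D}. Each edge has distinct colors on its endpoints.

5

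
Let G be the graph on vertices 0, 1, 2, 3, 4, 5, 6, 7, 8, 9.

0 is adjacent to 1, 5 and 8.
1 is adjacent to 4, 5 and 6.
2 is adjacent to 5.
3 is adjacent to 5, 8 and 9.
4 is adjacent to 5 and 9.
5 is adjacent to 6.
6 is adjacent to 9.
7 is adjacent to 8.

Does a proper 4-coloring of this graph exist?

The chromatic number is 3. 0, 1, 5 form a triangle, so at least 3 colors are needed.
A valid assignment using 3 colors: 0=green, 1=blue, 2=blue, 3=blue, 4=green, 5=red, 6=green, 7=blue, 8=red, 9=red.
Since 4 ≥ 3, a proper 4-coloring certainly exists.

Yes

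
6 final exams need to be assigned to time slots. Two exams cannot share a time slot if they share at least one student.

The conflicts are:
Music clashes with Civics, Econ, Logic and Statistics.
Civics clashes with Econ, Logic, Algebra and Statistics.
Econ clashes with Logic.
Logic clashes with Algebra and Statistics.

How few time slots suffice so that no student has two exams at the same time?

4

Music, Civics, Logic, Statistics all conflict with each other, so at least 4 time slots are needed.
A valid assignment using 4 time slots: Music=3, Civics=1, Econ=4, Logic=2, Algebra=3, Statistics=4. No two conflicting exams share a time slot.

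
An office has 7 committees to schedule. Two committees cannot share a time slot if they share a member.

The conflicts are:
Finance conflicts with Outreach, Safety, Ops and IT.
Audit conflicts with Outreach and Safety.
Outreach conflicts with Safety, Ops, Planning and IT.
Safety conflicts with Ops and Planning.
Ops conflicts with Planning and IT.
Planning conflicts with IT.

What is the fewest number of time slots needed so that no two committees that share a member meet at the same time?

4

Outreach, Ops, Planning, IT all conflict with each other, so at least 4 time slots are needed.
Using 4 time slots: Finance=4, Audit=2, Outreach=1, Safety=3, Ops=2, Planning=4, IT=3. Each listed conflict is separated.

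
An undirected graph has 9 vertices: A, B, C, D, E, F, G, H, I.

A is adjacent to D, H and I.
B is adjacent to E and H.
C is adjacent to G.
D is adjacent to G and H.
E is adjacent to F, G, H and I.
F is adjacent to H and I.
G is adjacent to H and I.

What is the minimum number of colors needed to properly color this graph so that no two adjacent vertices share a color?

A, D, H are pairwise adjacent, so at least 3 colors are needed.
One proper 3-coloring: A=3, B=3, C=1, D=2, E=2, F=3, G=3, H=1, I=1. Every edge joins two different colors.

3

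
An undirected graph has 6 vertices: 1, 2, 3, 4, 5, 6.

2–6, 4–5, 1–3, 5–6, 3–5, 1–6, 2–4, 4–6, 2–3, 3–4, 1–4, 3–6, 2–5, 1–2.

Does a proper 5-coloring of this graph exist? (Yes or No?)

Yes

The chromatic number is 5. 1, 2, 3, 4, 6 are mutually adjacent (a clique of size 5), so at least 5 colors are needed.
One proper 5-coloring: 1=purple, 2=green, 3=red, 4=yellow, 5=purple, 6=blue.
That is already a proper 5-coloring.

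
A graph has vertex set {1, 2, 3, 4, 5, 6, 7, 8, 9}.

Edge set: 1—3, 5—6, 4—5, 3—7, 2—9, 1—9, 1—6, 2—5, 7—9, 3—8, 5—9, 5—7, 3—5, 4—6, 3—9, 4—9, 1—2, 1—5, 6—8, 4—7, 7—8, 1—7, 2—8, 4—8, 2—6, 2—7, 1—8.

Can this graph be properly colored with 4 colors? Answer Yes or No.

No

1, 3, 5, 7, 9 are pairwise adjacent (a clique of size 5), so at least 5 colors are needed.
So 4 colors are not enough.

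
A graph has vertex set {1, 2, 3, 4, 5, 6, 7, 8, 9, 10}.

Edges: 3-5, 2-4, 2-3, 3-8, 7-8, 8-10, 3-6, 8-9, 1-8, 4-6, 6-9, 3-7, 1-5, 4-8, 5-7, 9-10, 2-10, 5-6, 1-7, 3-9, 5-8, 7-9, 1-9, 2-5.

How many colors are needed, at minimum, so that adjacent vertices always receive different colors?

4

1, 7, 8, 9 are pairwise adjacent (a clique of size 4), so at least 4 colors are needed.
4 colors suffice: color red → {2, 6, 8}; color blue → {4, 5, 9}; color green → {1, 3, 10}; color yellow → {7}. No two adjacent vertices share a color.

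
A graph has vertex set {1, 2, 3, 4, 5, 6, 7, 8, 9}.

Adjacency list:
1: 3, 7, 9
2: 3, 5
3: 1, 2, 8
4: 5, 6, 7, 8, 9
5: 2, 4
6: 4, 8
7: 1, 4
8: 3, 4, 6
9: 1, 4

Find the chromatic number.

4, 6, 8 are pairwise adjacent, so at least 3 colors are needed.
A valid assignment using 3 colors: 1=red, 2=red, 3=green, 4=red, 5=blue, 6=green, 7=blue, 8=blue, 9=blue. Every edge joins two different colors.

3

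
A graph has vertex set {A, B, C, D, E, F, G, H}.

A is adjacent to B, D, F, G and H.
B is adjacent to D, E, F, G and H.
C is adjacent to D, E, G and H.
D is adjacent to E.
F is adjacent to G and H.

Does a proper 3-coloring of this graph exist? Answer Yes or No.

No

A, B, F, H are mutually adjacent (a clique of size 4), so at least 4 colors are needed.
So 3 colors are not enough.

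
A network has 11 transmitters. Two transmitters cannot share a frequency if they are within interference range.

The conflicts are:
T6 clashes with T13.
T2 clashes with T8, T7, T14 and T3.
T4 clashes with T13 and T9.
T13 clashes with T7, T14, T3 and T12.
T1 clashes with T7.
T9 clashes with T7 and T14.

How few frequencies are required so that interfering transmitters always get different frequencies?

T6 and T13 conflict, so at least 2 frequencies are needed.
2 frequencies suffice: frequency 1 → {T2, T13, T1, T9}; frequency 2 → {T6, T4, T8, T7, T14, T3, T12}. Each listed conflict is separated.

2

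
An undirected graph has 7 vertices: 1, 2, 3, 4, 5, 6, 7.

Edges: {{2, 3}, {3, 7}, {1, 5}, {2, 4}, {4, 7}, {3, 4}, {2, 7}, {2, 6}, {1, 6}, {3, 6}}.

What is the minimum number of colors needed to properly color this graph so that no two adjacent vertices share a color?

2, 3, 4, 7 are mutually adjacent (a clique of size 4), so at least 4 colors are needed.
One proper 4-coloring: 1=red, 2=red, 3=blue, 4=green, 5=blue, 6=green, 7=yellow. Every edge joins two different colors.

4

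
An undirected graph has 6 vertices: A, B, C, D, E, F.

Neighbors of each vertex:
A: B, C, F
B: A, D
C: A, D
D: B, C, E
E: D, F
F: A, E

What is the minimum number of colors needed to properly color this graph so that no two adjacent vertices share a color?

The cycle B-D-E-F-A-B has odd length 5, so it cannot be 2-colored; at least 3 colors are needed.
A valid assignment using 3 colors: A=red, B=blue, C=blue, D=red, E=blue, F=green. Every edge joins two different colors.

3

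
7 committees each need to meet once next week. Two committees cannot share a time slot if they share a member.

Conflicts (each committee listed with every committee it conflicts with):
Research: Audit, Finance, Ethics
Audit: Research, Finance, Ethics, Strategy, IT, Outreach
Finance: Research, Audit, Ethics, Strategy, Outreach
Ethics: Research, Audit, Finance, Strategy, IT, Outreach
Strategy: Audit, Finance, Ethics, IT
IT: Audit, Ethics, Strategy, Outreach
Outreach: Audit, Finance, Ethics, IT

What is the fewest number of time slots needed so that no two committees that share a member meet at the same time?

4

Audit, Finance, Ethics, Strategy pairwise conflict, so at least 4 time slots are needed.
4 time slots suffice: time slot 1 → {Ethics}; time slot 2 → {Audit}; time slot 3 → {Finance, IT}; time slot 4 → {Research, Strategy, Outreach}. No two conflicting committees share a time slot.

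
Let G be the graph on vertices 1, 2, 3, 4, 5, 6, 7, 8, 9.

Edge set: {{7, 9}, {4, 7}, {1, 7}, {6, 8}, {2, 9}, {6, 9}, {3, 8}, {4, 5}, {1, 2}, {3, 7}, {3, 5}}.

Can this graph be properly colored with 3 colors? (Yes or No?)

Yes

The chromatic number is 3. The cycle 6-9-7-3-8-6 has odd length 5, so it cannot be 2-colored; at least 3 colors are needed.
3 colors suffice: color a → {2, 5, 7, 8}; color b → {1, 3, 4, 9}; color c → {6}.
That is already a proper 3-coloring.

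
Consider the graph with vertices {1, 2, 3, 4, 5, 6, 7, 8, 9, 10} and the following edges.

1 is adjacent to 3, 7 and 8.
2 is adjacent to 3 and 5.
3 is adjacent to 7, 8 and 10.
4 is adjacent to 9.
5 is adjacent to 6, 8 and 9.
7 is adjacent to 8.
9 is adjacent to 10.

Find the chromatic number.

4

1, 3, 7, 8 are pairwise adjacent (a clique of size 4), so at least 4 colors are needed.
4 colors suffice: 1=yellow, 2=blue, 3=red, 4=red, 5=red, 6=blue, 7=green, 8=blue, 9=blue, 10=green. Each edge has distinct colors on its endpoints.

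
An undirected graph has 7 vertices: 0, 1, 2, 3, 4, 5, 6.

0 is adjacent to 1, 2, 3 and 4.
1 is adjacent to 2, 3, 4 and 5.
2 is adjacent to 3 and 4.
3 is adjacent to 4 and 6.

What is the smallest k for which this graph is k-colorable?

5

0, 1, 2, 3, 4 are mutually adjacent (a clique of size 5), so at least 5 colors are needed.
5 colors suffice: 0=e, 1=b, 2=c, 3=a, 4=d, 5=a, 6=b. Every edge joins two different colors.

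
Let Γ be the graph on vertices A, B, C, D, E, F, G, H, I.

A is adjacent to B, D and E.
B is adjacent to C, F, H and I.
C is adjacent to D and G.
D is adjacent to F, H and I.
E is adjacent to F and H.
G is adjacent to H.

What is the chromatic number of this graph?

E and H are adjacent, so at least 2 colors are needed.
2 colors suffice: color 1 → {B, D, E, G}; color 2 → {A, C, F, H, I}. No two adjacent vertices share a color.

2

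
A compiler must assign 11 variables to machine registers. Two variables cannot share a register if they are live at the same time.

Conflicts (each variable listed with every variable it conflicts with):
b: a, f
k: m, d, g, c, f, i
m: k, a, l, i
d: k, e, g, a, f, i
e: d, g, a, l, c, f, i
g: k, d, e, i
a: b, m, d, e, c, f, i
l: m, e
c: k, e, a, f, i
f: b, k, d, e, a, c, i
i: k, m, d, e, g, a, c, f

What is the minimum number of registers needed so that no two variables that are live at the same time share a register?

e, a, c, f, i all conflict with each other, so at least 5 registers are needed.
A valid assignment using 5 registers: b=1, k=2, m=3, d=5, e=2, g=3, a=4, l=1, c=5, f=3, i=1. No two conflicting variables share a register.

5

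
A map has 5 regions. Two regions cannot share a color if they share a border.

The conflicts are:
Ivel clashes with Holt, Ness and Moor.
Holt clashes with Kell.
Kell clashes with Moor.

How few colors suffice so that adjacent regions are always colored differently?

Ivel and Ness conflict, so at least 2 colors are needed.
2 colors suffice: color 1 → {Ivel, Kell}; color 2 → {Holt, Ness, Moor}. No two conflicting regions share a color.

2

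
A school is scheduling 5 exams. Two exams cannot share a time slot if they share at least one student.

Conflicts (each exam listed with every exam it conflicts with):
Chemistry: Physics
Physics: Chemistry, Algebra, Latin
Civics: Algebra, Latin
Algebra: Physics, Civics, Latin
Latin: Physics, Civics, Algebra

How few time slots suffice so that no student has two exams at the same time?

3

Physics, Algebra, Latin all conflict with each other, so at least 3 time slots are needed.
3 time slots suffice: Chemistry=1, Physics=3, Civics=3, Algebra=2, Latin=1. Every pair that conflicts lands in different time slots.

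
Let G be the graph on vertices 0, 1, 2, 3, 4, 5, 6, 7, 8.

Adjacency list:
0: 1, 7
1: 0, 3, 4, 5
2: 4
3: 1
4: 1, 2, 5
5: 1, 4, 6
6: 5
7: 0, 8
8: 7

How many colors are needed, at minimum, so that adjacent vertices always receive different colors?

3

1, 4, 5 are mutually adjacent, so at least 3 colors are needed.
One proper 3-coloring: 0=blue, 1=red, 2=red, 3=blue, 4=blue, 5=green, 6=red, 7=red, 8=blue. Each edge has distinct colors on its endpoints.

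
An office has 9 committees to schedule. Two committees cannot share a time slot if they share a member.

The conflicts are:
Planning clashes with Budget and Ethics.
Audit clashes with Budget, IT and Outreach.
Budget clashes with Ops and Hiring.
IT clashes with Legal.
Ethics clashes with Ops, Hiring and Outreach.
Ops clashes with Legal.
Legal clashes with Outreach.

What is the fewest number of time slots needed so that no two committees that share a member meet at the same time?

3

The cycle Ops-Legal-Outreach-Audit-Budget-Ops has odd length 5, so it cannot be 2-colored; at least 3 time slots are needed.
Using 3 time slots: Planning=2, Audit=3, Budget=1, IT=2, Ethics=1, Ops=2, Legal=1, Hiring=2, Outreach=2. No two conflicting committees share a time slot.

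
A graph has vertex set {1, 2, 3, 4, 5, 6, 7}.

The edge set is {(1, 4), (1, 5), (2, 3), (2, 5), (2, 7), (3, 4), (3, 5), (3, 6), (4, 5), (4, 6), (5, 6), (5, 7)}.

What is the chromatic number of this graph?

3, 4, 5, 6 are pairwise adjacent (a clique of size 4), so at least 4 colors are needed.
4 colors suffice: 1=b, 2=c, 3=b, 4=c, 5=a, 6=d, 7=b. Each edge has distinct colors on its endpoints.

4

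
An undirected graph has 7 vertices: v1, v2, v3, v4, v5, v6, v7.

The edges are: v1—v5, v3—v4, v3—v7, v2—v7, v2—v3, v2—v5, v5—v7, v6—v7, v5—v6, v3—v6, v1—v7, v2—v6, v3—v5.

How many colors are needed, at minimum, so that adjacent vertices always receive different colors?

v2, v3, v5, v6, v7 are pairwise adjacent (a clique of size 5), so at least 5 colors are needed.
A valid assignment using 5 colors: v1=2, v2=4, v3=2, v4=1, v5=3, v6=5, v7=1. Each edge has distinct colors on its endpoints.

5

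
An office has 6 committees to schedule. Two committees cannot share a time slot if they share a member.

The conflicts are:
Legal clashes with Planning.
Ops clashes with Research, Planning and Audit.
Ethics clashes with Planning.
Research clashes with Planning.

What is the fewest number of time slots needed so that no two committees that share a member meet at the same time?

3

Ops, Research, Planning are mutually in conflict, so at least 3 time slots are needed.
3 time slots suffice: time slot 1 → {Planning, Audit}; time slot 2 → {Legal, Ops, Ethics}; time slot 3 → {Research}. Each listed conflict is separated.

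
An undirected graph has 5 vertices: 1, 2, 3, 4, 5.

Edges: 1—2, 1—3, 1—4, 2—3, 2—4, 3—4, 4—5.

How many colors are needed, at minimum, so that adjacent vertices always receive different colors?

1, 2, 3, 4 are pairwise adjacent (a clique of size 4), so at least 4 colors are needed.
One proper 4-coloring: 1=c, 2=b, 3=d, 4=a, 5=b. Every edge joins two different colors.

4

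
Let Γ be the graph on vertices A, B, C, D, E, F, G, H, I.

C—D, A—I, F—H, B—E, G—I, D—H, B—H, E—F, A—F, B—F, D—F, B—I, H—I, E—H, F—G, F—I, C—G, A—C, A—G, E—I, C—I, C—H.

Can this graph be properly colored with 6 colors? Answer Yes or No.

Yes

The chromatic number is 5. B, E, F, H, I form a clique, so at least 5 colors are needed.
5 colors suffice: color red → {C, F}; color blue → {D, I}; color green → {G, H}; color yellow → {A, B}; color purple → {E}.
Since 6 ≥ 5, a proper 6-coloring certainly exists.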